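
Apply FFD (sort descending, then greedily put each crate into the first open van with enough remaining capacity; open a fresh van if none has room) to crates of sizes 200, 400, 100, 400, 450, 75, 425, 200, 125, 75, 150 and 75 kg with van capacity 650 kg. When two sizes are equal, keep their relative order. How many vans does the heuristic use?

Sorted descending: 450, 425, 400, 400, 200, 200, 150, 125, 100, 75, 75, 75.
  450 → van 1 (new)  [load 450/650]
  425 → van 2 (new)  [load 425/650]
  400 → van 3 (new)  [load 400/650]
  400 → van 4 (new)  [load 400/650]
  200 → van 1  [load 650/650]
  200 → van 2  [load 625/650]
  150 → van 3  [load 550/650]
  125 → van 4  [load 525/650]
  100 → van 3  [load 650/650]
  75 → van 4  [load 600/650]
  75 → van 5 (new)  [load 75/650]
  75 → van 5  [load 150/650]
5 vans opened.

5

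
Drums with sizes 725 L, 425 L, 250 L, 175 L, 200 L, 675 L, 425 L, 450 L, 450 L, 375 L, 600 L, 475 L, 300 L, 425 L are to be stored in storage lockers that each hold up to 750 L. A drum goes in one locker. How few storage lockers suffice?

Total = 725 + 675 + 600 + 475 + 450 + 450 + 425 + 425 + 425 + 375 + 300 + 250 + 200 + 175 = 5950 L.
Lower bound: ⌈5950/750⌉ = 8 storage lockers.
Also, 9 drums each exceed 375 L, and no two of those can share a locker, so at least 9 storage lockers are needed.
A packing using 10 storage lockers:
  locker 1: 725 = 725
  locker 2: 675 = 675
  locker 3: 600 = 600
  locker 4: 475 + 250 = 725
  locker 5: 450 + 300 = 750
  locker 6: 450 + 200 = 650
  locker 7: 425 + 175 = 600
  locker 8: 425 = 425
  locker 9: 425 = 425
  locker 10: 375 = 375
No arrangement into 9 storage lockers stays within capacity, so 10 is optimal.

10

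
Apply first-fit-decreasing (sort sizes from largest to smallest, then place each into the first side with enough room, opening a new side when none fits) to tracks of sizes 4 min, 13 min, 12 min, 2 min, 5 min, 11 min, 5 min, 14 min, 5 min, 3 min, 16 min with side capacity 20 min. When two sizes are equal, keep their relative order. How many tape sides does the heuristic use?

5

Sorted descending: 16, 14, 13, 12, 11, 5, 5, 5, 4, 3, 2.
  16 → side 1 (new)  [load 16/20]
  14 → side 2 (new)  [load 14/20]
  13 → side 3 (new)  [load 13/20]
  12 → side 4 (new)  [load 12/20]
  11 → side 5 (new)  [load 11/20]
  5 → side 2  [load 19/20]
  5 → side 3  [load 18/20]
  5 → side 4  [load 17/20]
  4 → side 1  [load 20/20]
  3 → side 4  [load 20/20]
  2 → side 3  [load 20/20]
5 tape sides opened.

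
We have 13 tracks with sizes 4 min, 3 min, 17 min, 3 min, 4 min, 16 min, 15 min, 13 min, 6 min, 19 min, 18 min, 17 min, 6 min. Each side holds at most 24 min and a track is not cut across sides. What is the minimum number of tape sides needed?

Total = 19 + 18 + 17 + 17 + 16 + 15 + 13 + 6 + 6 + 4 + 4 + 3 + 3 = 141 min.
Lower bound: ⌈141/24⌉ = 6 tape sides.
Also, 7 tracks each exceed 12 min, and no two of those can share a side, so at least 7 tape sides are needed.
A packing using 7 tape sides:
  side 1: 19 + 4 = 23
  side 2: 18 + 6 = 24
  side 3: 17 + 6 = 23
  side 4: 17 + 4 + 3 = 24
  side 5: 16 + 3 = 19
  side 6: 15 = 15
  side 7: 13 = 13
This matches the lower bound, so 7 is optimal.

7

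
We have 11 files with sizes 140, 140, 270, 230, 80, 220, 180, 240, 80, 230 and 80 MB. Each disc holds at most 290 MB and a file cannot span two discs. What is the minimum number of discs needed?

Total = 270 + 240 + 230 + 230 + 220 + 180 + 140 + 140 + 80 + 80 + 80 = 1890 MB.
Lower bound: ⌈1890/290⌉ = 7 discs.
A packing using 8 discs:
  disc 1: 270 = 270
  disc 2: 240 = 240
  disc 3: 230 = 230
  disc 4: 230 = 230
  disc 5: 220 = 220
  disc 6: 180 + 80 = 260
  disc 7: 140 + 140 = 280
  disc 8: 80 + 80 = 160
No arrangement into 7 discs stays within capacity, so 8 is optimal.

8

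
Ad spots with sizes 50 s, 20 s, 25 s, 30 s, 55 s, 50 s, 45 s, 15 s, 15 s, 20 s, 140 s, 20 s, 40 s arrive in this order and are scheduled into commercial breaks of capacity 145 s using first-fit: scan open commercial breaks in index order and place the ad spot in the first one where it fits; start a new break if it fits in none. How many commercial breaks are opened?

4

  50 → break 1 (new)  [load 50/145]
  20 → break 1  [load 70/145]
  25 → break 1  [load 95/145]
  30 → break 1  [load 125/145]
  55 → break 2 (new)  [load 55/145]
  50 → break 2  [load 105/145]
  45 → break 3 (new)  [load 45/145]
  15 → break 1  [load 140/145]
  15 → break 2  [load 120/145]
  20 → break 2  [load 140/145]
  140 → break 4 (new)  [load 140/145]
  20 → break 3  [load 65/145]
  40 → break 3  [load 105/145]
4 commercial breaks opened.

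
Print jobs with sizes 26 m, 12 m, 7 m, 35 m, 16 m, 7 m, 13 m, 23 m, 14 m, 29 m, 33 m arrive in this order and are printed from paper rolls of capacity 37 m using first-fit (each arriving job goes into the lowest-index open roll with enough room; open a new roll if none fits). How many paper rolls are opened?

7

  26 → roll 1 (new)  [load 26/37]
  12 → roll 2 (new)  [load 12/37]
  7 → roll 1  [load 33/37]
  35 → roll 3 (new)  [load 35/37]
  16 → roll 2  [load 28/37]
  7 → roll 2  [load 35/37]
  13 → roll 4 (new)  [load 13/37]
  23 → roll 4  [load 36/37]
  14 → roll 5 (new)  [load 14/37]
  29 → roll 6 (new)  [load 29/37]
  33 → roll 7 (new)  [load 33/37]
7 paper rolls opened.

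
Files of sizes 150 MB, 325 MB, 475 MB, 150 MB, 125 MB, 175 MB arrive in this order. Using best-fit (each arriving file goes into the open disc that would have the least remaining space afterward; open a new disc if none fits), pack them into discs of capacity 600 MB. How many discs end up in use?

3

  150 → disc 1 (new)  [load 150/600]
  325 → disc 1  [load 475/600]
  475 → disc 2 (new)  [load 475/600]
  150 → disc 3 (new)  [load 150/600]
  125 → disc 1  [load 600/600]
  175 → disc 3  [load 325/600]
3 discs opened.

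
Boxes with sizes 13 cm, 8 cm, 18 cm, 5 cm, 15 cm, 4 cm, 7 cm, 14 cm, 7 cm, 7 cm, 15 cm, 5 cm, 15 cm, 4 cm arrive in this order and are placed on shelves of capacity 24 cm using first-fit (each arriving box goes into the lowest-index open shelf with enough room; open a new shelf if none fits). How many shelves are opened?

  13 → shelf 1 (new)  [load 13/24]
  8 → shelf 1  [load 21/24]
  18 → shelf 2 (new)  [load 18/24]
  5 → shelf 2  [load 23/24]
  15 → shelf 3 (new)  [load 15/24]
  4 → shelf 3  [load 19/24]
  7 → shelf 4 (new)  [load 7/24]
  14 → shelf 4  [load 21/24]
  7 → shelf 5 (new)  [load 7/24]
  7 → shelf 5  [load 14/24]
  15 → shelf 6 (new)  [load 15/24]
  5 → shelf 3  [load 24/24]
  15 → shelf 7 (new)  [load 15/24]
  4 → shelf 5  [load 18/24]
7 shelves opened.

7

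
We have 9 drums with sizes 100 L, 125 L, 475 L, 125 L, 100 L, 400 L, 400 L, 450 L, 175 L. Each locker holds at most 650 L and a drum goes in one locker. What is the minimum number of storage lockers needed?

4

Total = 475 + 450 + 400 + 400 + 175 + 125 + 125 + 100 + 100 = 2350 L.
Lower bound: ⌈2350/650⌉ = 4 storage lockers.
A packing using 4 storage lockers:
  locker 1: 475 + 175 = 650
  locker 2: 450 + 125 = 575
  locker 3: 400 + 125 + 100 = 625
  locker 4: 400 + 100 = 500
This matches the lower bound, so 4 is optimal.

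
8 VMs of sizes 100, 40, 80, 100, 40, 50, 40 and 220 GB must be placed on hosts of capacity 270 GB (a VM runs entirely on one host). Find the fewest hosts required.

Total = 220 + 100 + 100 + 80 + 50 + 40 + 40 + 40 = 670 GB.
Lower bound: ⌈670/270⌉ = 3 hosts.
A packing using 3 hosts:
  host 1: 220 + 50 = 270
  host 2: 100 + 100 + 40 = 240
  host 3: 80 + 40 + 40 = 160
This matches the lower bound, so 3 is optimal.

3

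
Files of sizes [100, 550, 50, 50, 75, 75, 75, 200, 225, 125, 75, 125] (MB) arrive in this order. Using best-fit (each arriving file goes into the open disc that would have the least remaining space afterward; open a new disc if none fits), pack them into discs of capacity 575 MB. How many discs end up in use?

  100 → disc 1 (new)  [load 100/575]
  550 → disc 2 (new)  [load 550/575]
  50 → disc 1  [load 150/575]
  50 → disc 1  [load 200/575]
  75 → disc 1  [load 275/575]
  75 → disc 1  [load 350/575]
  75 → disc 1  [load 425/575]
  200 → disc 3 (new)  [load 200/575]
  225 → disc 3  [load 425/575]
  125 → disc 1  [load 550/575]
  75 → disc 3  [load 500/575]
  125 → disc 4 (new)  [load 125/575]
4 discs opened.

4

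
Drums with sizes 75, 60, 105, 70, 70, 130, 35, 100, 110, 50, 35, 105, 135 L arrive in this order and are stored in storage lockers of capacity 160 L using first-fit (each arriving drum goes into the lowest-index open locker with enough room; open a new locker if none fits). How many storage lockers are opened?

8

  75 → locker 1 (new)  [load 75/160]
  60 → locker 1  [load 135/160]
  105 → locker 2 (new)  [load 105/160]
  70 → locker 3 (new)  [load 70/160]
  70 → locker 3  [load 140/160]
  130 → locker 4 (new)  [load 130/160]
  35 → locker 2  [load 140/160]
  100 → locker 5 (new)  [load 100/160]
  110 → locker 6 (new)  [load 110/160]
  50 → locker 5  [load 150/160]
  35 → locker 6  [load 145/160]
  105 → locker 7 (new)  [load 105/160]
  135 → locker 8 (new)  [load 135/160]
8 storage lockers opened.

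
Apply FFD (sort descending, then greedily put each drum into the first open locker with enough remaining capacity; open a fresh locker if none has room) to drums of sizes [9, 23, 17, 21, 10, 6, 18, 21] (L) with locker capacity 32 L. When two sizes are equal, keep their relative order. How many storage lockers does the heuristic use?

Sorted descending: 23, 21, 21, 18, 17, 10, 9, 6.
  23 → locker 1 (new)  [load 23/32]
  21 → locker 2 (new)  [load 21/32]
  21 → locker 3 (new)  [load 21/32]
  18 → locker 4 (new)  [load 18/32]
  17 → locker 5 (new)  [load 17/32]
  10 → locker 2  [load 31/32]
  9 → locker 1  [load 32/32]
  6 → locker 3  [load 27/32]
5 storage lockers opened.

5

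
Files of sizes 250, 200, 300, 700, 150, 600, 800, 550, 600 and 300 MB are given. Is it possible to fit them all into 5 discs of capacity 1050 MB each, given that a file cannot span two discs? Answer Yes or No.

Yes

A valid assignment using 5 discs:
  disc 1: 800 + 250 = 1050
  disc 2: 700 + 300 = 1000
  disc 3: 600 + 300 + 150 = 1050
  disc 4: 600 + 200 = 800
  disc 5: 550 = 550
Every load is within 1050 MB, so 5 discs suffice.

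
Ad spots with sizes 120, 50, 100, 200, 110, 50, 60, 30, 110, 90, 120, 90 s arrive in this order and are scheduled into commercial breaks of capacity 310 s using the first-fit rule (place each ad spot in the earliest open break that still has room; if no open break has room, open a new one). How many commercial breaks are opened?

4

  120 → break 1 (new)  [load 120/310]
  50 → break 1  [load 170/310]
  100 → break 1  [load 270/310]
  200 → break 2 (new)  [load 200/310]
  110 → break 2  [load 310/310]
  50 → break 3 (new)  [load 50/310]
  60 → break 3  [load 110/310]
  30 → break 1  [load 300/310]
  110 → break 3  [load 220/310]
  90 → break 3  [load 310/310]
  120 → break 4 (new)  [load 120/310]
  90 → break 4  [load 210/310]
4 commercial breaks opened.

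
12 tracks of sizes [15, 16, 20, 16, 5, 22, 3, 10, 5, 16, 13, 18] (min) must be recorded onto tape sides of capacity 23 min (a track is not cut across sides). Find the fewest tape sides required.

Total = 22 + 20 + 18 + 16 + 16 + 16 + 15 + 13 + 10 + 5 + 5 + 3 = 159 min.
Lower bound: ⌈159/23⌉ = 7 tape sides.
Also, 8 tracks each exceed 23/2 min, and no two of those can share a side, so at least 8 tape sides are needed.
A packing using 8 tape sides:
  side 1: 22 = 22
  side 2: 20 + 3 = 23
  side 3: 18 + 5 = 23
  side 4: 16 + 5 = 21
  side 5: 16 = 16
  side 6: 16 = 16
  side 7: 15 = 15
  side 8: 13 + 10 = 23
This matches the lower bound, so 8 is optimal.

8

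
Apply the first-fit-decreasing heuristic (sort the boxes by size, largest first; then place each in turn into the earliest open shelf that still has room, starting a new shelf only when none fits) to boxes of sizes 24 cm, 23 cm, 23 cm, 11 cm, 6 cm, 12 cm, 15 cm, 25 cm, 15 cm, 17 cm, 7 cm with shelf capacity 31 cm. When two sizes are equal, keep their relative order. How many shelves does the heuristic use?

Sorted descending: 25, 24, 23, 23, 17, 15, 15, 12, 11, 7, 6.
  25 → shelf 1 (new)  [load 25/31]
  24 → shelf 2 (new)  [load 24/31]
  23 → shelf 3 (new)  [load 23/31]
  23 → shelf 4 (new)  [load 23/31]
  17 → shelf 5 (new)  [load 17/31]
  15 → shelf 6 (new)  [load 15/31]
  15 → shelf 6  [load 30/31]
  12 → shelf 5  [load 29/31]
  11 → shelf 7 (new)  [load 11/31]
  7 → shelf 2  [load 31/31]
  6 → shelf 1  [load 31/31]
7 shelves opened.

7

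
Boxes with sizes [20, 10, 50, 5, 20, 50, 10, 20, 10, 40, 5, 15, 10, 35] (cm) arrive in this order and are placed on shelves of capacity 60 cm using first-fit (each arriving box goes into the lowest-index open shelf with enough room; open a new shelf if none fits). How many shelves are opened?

5

  20 → shelf 1 (new)  [load 20/60]
  10 → shelf 1  [load 30/60]
  50 → shelf 2 (new)  [load 50/60]
  5 → shelf 1  [load 35/60]
  20 → shelf 1  [load 55/60]
  50 → shelf 3 (new)  [load 50/60]
  10 → shelf 2  [load 60/60]
  20 → shelf 4 (new)  [load 20/60]
  10 → shelf 3  [load 60/60]
  40 → shelf 4  [load 60/60]
  5 → shelf 1  [load 60/60]
  15 → shelf 5 (new)  [load 15/60]
  10 → shelf 5  [load 25/60]
  35 → shelf 5  [load 60/60]
5 shelves opened.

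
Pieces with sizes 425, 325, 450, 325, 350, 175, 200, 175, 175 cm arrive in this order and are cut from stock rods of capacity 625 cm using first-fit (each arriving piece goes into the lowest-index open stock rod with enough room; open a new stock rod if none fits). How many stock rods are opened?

5

  425 → stock rod 1 (new)  [load 425/625]
  325 → stock rod 2 (new)  [load 325/625]
  450 → stock rod 3 (new)  [load 450/625]
  325 → stock rod 4 (new)  [load 325/625]
  350 → stock rod 5 (new)  [load 350/625]
  175 → stock rod 1  [load 600/625]
  200 → stock rod 2  [load 525/625]
  175 → stock rod 3  [load 625/625]
  175 → stock rod 4  [load 500/625]
5 stock rods opened.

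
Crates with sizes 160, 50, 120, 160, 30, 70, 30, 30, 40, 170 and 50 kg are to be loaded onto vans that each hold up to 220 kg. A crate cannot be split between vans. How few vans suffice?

Total = 170 + 160 + 160 + 120 + 70 + 50 + 50 + 40 + 30 + 30 + 30 = 910 kg.
Lower bound: ⌈910/220⌉ = 5 vans.
A packing using 5 vans:
  van 1: 170 + 50 = 220
  van 2: 160 + 50 = 210
  van 3: 160 + 40 = 200
  van 4: 120 + 70 + 30 = 220
  van 5: 30 + 30 = 60
This matches the lower bound, so 5 is optimal.

5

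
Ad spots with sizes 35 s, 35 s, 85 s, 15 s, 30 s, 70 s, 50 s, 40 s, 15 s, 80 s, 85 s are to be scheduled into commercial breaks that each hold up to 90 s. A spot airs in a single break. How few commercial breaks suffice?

7

Total = 85 + 85 + 80 + 70 + 50 + 40 + 35 + 35 + 30 + 15 + 15 = 540 s.
Lower bound: ⌈540/90⌉ = 6 commercial breaks.
A packing using 7 commercial breaks:
  break 1: 85 = 85
  break 2: 85 = 85
  break 3: 80 = 80
  break 4: 70 + 15 = 85
  break 5: 50 + 40 = 90
  break 6: 35 + 35 + 15 = 85
  break 7: 30 = 30
No arrangement into 6 commercial breaks stays within capacity, so 7 is optimal.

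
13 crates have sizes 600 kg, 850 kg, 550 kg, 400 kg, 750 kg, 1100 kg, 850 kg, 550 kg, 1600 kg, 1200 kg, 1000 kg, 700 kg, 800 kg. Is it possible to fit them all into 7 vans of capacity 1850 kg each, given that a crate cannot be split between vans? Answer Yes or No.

Yes

A valid assignment using 7 vans:
  van 1: 1600 = 1600
  van 2: 1200 + 600 = 1800
  van 3: 1100 + 750 = 1850
  van 4: 1000 + 850 = 1850
  van 5: 850 + 800 = 1650
  van 6: 700 + 550 + 550 = 1800
  van 7: 400 = 400
Every load is within 1850 kg, so 7 vans suffice.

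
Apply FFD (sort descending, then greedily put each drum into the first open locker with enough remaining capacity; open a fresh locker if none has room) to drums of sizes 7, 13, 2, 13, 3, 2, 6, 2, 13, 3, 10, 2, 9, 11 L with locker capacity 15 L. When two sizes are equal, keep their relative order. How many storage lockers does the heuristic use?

7

Sorted descending: 13, 13, 13, 11, 10, 9, 7, 6, 3, 3, 2, 2, 2, 2.
  13 → locker 1 (new)  [load 13/15]
  13 → locker 2 (new)  [load 13/15]
  13 → locker 3 (new)  [load 13/15]
  11 → locker 4 (new)  [load 11/15]
  10 → locker 5 (new)  [load 10/15]
  9 → locker 6 (new)  [load 9/15]
  7 → locker 7 (new)  [load 7/15]
  6 → locker 6  [load 15/15]
  3 → locker 4  [load 14/15]
  3 → locker 5  [load 13/15]
  2 → locker 1  [load 15/15]
  2 → locker 2  [load 15/15]
  2 → locker 3  [load 15/15]
  2 → locker 5  [load 15/15]
7 storage lockers opened.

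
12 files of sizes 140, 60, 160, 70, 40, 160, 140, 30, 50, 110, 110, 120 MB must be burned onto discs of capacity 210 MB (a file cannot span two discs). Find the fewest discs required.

7

Total = 160 + 160 + 140 + 140 + 120 + 110 + 110 + 70 + 60 + 50 + 40 + 30 = 1190 MB.
Lower bound: ⌈1190/210⌉ = 6 discs.
Also, 7 files each exceed 105 MB, and no two of those can share a disc, so at least 7 discs are needed.
A packing using 7 discs:
  disc 1: 160 + 50 = 210
  disc 2: 160 + 40 = 200
  disc 3: 140 + 70 = 210
  disc 4: 140 + 60 = 200
  disc 5: 120 + 30 = 150
  disc 6: 110 = 110
  disc 7: 110 = 110
This matches the lower bound, so 7 is optimal.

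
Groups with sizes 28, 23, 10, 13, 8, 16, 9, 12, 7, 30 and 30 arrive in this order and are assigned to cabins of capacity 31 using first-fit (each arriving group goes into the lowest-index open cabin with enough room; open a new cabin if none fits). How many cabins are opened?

  28 → cabin 1 (new)  [load 28/31]
  23 → cabin 2 (new)  [load 23/31]
  10 → cabin 3 (new)  [load 10/31]
  13 → cabin 3  [load 23/31]
  8 → cabin 2  [load 31/31]
  16 → cabin 4 (new)  [load 16/31]
  9 → cabin 4  [load 25/31]
  12 → cabin 5 (new)  [load 12/31]
  7 → cabin 3  [load 30/31]
  30 → cabin 6 (new)  [load 30/31]
  30 → cabin 7 (new)  [load 30/31]
7 cabins opened.

7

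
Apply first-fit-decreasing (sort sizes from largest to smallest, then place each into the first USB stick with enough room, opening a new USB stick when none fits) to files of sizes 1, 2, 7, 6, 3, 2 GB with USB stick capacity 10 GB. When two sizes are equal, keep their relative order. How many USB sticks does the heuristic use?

3

Sorted descending: 7, 6, 3, 2, 2, 1.
  7 → USB stick 1 (new)  [load 7/10]
  6 → USB stick 2 (new)  [load 6/10]
  3 → USB stick 1  [load 10/10]
  2 → USB stick 2  [load 8/10]
  2 → USB stick 2  [load 10/10]
  1 → USB stick 3 (new)  [load 1/10]
3 USB sticks opened.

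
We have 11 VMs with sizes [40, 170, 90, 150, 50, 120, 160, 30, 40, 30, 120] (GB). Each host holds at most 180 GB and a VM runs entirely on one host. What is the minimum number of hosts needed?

6

Total = 170 + 160 + 150 + 120 + 120 + 90 + 50 + 40 + 40 + 30 + 30 = 1000 GB.
Lower bound: ⌈1000/180⌉ = 6 hosts.
A packing using 6 hosts:
  host 1: 170 = 170
  host 2: 160 = 160
  host 3: 150 + 30 = 180
  host 4: 120 + 50 = 170
  host 5: 120 + 40 = 160
  host 6: 90 + 40 + 30 = 160
This matches the lower bound, so 6 is optimal.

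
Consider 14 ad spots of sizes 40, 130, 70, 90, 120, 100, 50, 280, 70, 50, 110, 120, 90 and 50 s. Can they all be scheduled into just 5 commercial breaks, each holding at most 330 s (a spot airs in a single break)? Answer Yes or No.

A valid assignment using 5 commercial breaks:
  break 1: 280 + 50 = 330
  break 2: 130 + 120 + 70 = 320
  break 3: 120 + 110 + 100 = 330
  break 4: 90 + 90 + 70 + 50 = 300
  break 5: 50 + 40 = 90
Every load is within 330 s, so 5 commercial breaks suffice.

Yes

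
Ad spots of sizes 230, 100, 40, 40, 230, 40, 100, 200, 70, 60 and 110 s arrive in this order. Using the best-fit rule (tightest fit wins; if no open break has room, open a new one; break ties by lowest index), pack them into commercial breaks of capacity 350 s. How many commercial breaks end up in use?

  230 → break 1 (new)  [load 230/350]
  100 → break 1  [load 330/350]
  40 → break 2 (new)  [load 40/350]
  40 → break 2  [load 80/350]
  230 → break 2  [load 310/350]
  40 → break 2  [load 350/350]
  100 → break 3 (new)  [load 100/350]
  200 → break 3  [load 300/350]
  70 → break 4 (new)  [load 70/350]
  60 → break 4  [load 130/350]
  110 → break 4  [load 240/350]
4 commercial breaks opened.

4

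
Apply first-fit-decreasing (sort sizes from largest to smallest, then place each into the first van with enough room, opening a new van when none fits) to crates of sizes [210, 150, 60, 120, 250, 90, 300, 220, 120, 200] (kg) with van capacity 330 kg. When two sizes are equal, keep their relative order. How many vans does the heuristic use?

6

Sorted descending: 300, 250, 220, 210, 200, 150, 120, 120, 90, 60.
  300 → van 1 (new)  [load 300/330]
  250 → van 2 (new)  [load 250/330]
  220 → van 3 (new)  [load 220/330]
  210 → van 4 (new)  [load 210/330]
  200 → van 5 (new)  [load 200/330]
  150 → van 6 (new)  [load 150/330]
  120 → van 4  [load 330/330]
  120 → van 5  [load 320/330]
  90 → van 3  [load 310/330]
  60 → van 2  [load 310/330]
6 vans opened.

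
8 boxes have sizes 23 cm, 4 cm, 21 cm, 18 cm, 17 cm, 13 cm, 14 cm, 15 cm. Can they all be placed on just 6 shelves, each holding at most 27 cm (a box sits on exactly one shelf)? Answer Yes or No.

Yes

A valid assignment using 6 shelves:
  shelf 1: 23 + 4 = 27
  shelf 2: 21 = 21
  shelf 3: 18 = 18
  shelf 4: 17 = 17
  shelf 5: 15 = 15
  shelf 6: 14 + 13 = 27
Every load is within 27 cm, so 6 shelves suffice.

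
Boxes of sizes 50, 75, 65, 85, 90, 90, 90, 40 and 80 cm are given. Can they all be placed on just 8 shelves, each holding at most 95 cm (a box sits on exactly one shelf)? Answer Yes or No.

A valid assignment using 8 shelves:
  shelf 1: 90 = 90
  shelf 2: 90 = 90
  shelf 3: 90 = 90
  shelf 4: 85 = 85
  shelf 5: 80 = 80
  shelf 6: 75 = 75
  shelf 7: 65 = 65
  shelf 8: 50 + 40 = 90
Every load is within 95 cm, so 8 shelves suffice.

Yes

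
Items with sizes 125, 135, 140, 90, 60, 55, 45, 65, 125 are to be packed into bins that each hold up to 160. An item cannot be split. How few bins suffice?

6

Total = 140 + 135 + 125 + 125 + 90 + 65 + 60 + 55 + 45 = 840.
Lower bound: ⌈840/160⌉ = 6 bins.
A packing using 6 bins:
  bin 1: 140 = 140
  bin 2: 135 = 135
  bin 3: 125 = 125
  bin 4: 125 = 125
  bin 5: 90 + 65 = 155
  bin 6: 60 + 55 + 45 = 160
This matches the lower bound, so 6 is optimal.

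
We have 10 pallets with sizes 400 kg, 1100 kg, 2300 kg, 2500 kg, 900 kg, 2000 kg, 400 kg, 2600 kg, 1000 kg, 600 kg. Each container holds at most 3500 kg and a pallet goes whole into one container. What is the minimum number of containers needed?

Total = 2600 + 2500 + 2300 + 2000 + 1100 + 1000 + 900 + 600 + 400 + 400 = 13800 kg.
Lower bound: ⌈13800/3500⌉ = 4 containers.
A packing using 4 containers:
  container 1: 2600 + 900 = 3500
  container 2: 2500 + 1000 = 3500
  container 3: 2300 + 1100 = 3400
  container 4: 2000 + 600 + 400 + 400 = 3400
This matches the lower bound, so 4 is optimal.

4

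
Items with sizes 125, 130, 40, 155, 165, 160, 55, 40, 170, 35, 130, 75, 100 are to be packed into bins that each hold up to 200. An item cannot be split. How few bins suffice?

8

Total = 170 + 165 + 160 + 155 + 130 + 130 + 125 + 100 + 75 + 55 + 40 + 40 + 35 = 1380.
Lower bound: ⌈1380/200⌉ = 7 bins.
A packing using 8 bins:
  bin 1: 170 = 170
  bin 2: 165 + 35 = 200
  bin 3: 160 + 40 = 200
  bin 4: 155 + 40 = 195
  bin 5: 130 + 55 = 185
  bin 6: 130 = 130
  bin 7: 125 + 75 = 200
  bin 8: 100 = 100
No arrangement into 7 bins stays within capacity, so 8 is optimal.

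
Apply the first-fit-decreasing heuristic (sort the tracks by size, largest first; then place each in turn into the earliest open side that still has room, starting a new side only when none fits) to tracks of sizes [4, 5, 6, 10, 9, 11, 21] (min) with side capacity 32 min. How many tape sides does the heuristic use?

3

Sorted descending: 21, 11, 10, 9, 6, 5, 4.
  21 → side 1 (new)  [load 21/32]
  11 → side 1  [load 32/32]
  10 → side 2 (new)  [load 10/32]
  9 → side 2  [load 19/32]
  6 → side 2  [load 25/32]
  5 → side 2  [load 30/32]
  4 → side 3 (new)  [load 4/32]
3 tape sides opened.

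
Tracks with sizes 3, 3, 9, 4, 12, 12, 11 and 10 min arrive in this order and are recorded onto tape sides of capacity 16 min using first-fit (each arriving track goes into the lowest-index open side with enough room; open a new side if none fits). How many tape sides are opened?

5

  3 → side 1 (new)  [load 3/16]
  3 → side 1  [load 6/16]
  9 → side 1  [load 15/16]
  4 → side 2 (new)  [load 4/16]
  12 → side 2  [load 16/16]
  12 → side 3 (new)  [load 12/16]
  11 → side 4 (new)  [load 11/16]
  10 → side 5 (new)  [load 10/16]
5 tape sides opened.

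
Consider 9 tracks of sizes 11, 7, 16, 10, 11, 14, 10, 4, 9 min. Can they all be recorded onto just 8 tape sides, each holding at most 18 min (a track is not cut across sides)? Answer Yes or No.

A valid assignment using 7 tape sides:
  side 1: 16 = 16
  side 2: 14 + 4 = 18
  side 3: 11 + 7 = 18
  side 4: 11 = 11
  side 5: 10 = 10
  side 6: 10 = 10
  side 7: 9 = 9
That uses only 7 ≤ 8, so 8 tape sides are enough.

Yes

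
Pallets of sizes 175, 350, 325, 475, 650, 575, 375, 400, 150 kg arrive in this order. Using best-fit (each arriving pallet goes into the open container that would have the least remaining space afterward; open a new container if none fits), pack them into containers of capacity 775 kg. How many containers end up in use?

6

  175 → container 1 (new)  [load 175/775]
  350 → container 1  [load 525/775]
  325 → container 2 (new)  [load 325/775]
  475 → container 3 (new)  [load 475/775]
  650 → container 4 (new)  [load 650/775]
  575 → container 5 (new)  [load 575/775]
  375 → container 2  [load 700/775]
  400 → container 6 (new)  [load 400/775]
  150 → container 5  [load 725/775]
6 containers opened.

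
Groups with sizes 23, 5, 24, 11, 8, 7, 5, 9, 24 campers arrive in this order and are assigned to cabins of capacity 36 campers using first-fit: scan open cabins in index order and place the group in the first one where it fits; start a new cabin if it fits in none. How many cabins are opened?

  23 → cabin 1 (new)  [load 23/36]
  5 → cabin 1  [load 28/36]
  24 → cabin 2 (new)  [load 24/36]
  11 → cabin 2  [load 35/36]
  8 → cabin 1  [load 36/36]
  7 → cabin 3 (new)  [load 7/36]
  5 → cabin 3  [load 12/36]
  9 → cabin 3  [load 21/36]
  24 → cabin 4 (new)  [load 24/36]
4 cabins opened.

4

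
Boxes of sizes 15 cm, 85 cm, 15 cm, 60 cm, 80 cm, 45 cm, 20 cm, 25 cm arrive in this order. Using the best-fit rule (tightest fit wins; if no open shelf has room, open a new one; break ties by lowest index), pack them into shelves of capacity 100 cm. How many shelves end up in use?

4

  15 → shelf 1 (new)  [load 15/100]
  85 → shelf 1  [load 100/100]
  15 → shelf 2 (new)  [load 15/100]
  60 → shelf 2  [load 75/100]
  80 → shelf 3 (new)  [load 80/100]
  45 → shelf 4 (new)  [load 45/100]
  20 → shelf 3  [load 100/100]
  25 → shelf 2  [load 100/100]
4 shelves opened.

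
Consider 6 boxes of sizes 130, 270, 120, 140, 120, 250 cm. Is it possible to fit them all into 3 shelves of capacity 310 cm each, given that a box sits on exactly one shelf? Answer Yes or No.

Total = 1030 cm; ⌈1030/310⌉ = 4.
At least 4 shelves are required, but only 3 are allowed.

No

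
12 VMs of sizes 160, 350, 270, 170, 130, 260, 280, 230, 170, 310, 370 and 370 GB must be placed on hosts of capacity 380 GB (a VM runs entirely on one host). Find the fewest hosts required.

10

Total = 370 + 370 + 350 + 310 + 280 + 270 + 260 + 230 + 170 + 170 + 160 + 130 = 3070 GB.
Lower bound: ⌈3070/380⌉ = 9 hosts.
A packing using 10 hosts:
  host 1: 370 = 370
  host 2: 370 = 370
  host 3: 350 = 350
  host 4: 310 = 310
  host 5: 280 = 280
  host 6: 270 = 270
  host 7: 260 = 260
  host 8: 230 + 130 = 360
  host 9: 170 + 170 = 340
  host 10: 160 = 160
No arrangement into 9 hosts stays within capacity, so 10 is optimal.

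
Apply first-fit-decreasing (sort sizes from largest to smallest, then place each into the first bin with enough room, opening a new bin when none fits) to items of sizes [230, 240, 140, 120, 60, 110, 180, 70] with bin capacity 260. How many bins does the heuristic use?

5

Sorted descending: 240, 230, 180, 140, 120, 110, 70, 60.
  240 → bin 1 (new)  [load 240/260]
  230 → bin 2 (new)  [load 230/260]
  180 → bin 3 (new)  [load 180/260]
  140 → bin 4 (new)  [load 140/260]
  120 → bin 4  [load 260/260]
  110 → bin 5 (new)  [load 110/260]
  70 → bin 3  [load 250/260]
  60 → bin 5  [load 170/260]
5 bins opened.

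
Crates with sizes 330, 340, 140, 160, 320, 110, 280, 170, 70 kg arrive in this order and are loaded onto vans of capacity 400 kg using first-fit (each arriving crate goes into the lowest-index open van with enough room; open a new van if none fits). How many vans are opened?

  330 → van 1 (new)  [load 330/400]
  340 → van 2 (new)  [load 340/400]
  140 → van 3 (new)  [load 140/400]
  160 → van 3  [load 300/400]
  320 → van 4 (new)  [load 320/400]
  110 → van 5 (new)  [load 110/400]
  280 → van 5  [load 390/400]
  170 → van 6 (new)  [load 170/400]
  70 → van 1  [load 400/400]
6 vans opened.

6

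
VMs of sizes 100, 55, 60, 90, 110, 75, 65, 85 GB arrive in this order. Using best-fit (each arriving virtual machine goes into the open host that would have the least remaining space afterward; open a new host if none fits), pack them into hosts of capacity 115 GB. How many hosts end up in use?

  100 → host 1 (new)  [load 100/115]
  55 → host 2 (new)  [load 55/115]
  60 → host 2  [load 115/115]
  90 → host 3 (new)  [load 90/115]
  110 → host 4 (new)  [load 110/115]
  75 → host 5 (new)  [load 75/115]
  65 → host 6 (new)  [load 65/115]
  85 → host 7 (new)  [load 85/115]
7 hosts opened.

7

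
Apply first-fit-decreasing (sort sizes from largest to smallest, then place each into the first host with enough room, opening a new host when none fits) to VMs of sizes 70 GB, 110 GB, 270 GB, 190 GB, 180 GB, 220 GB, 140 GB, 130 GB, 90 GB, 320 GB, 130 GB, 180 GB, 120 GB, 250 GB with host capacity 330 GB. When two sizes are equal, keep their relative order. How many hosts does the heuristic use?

8

Sorted descending: 320, 270, 250, 220, 190, 180, 180, 140, 130, 130, 120, 110, 90, 70.
  320 → host 1 (new)  [load 320/330]
  270 → host 2 (new)  [load 270/330]
  250 → host 3 (new)  [load 250/330]
  220 → host 4 (new)  [load 220/330]
  190 → host 5 (new)  [load 190/330]
  180 → host 6 (new)  [load 180/330]
  180 → host 7 (new)  [load 180/330]
  140 → host 5  [load 330/330]
  130 → host 6  [load 310/330]
  130 → host 7  [load 310/330]
  120 → host 8 (new)  [load 120/330]
  110 → host 4  [load 330/330]
  90 → host 8  [load 210/330]
  70 → host 3  [load 320/330]
8 hosts opened.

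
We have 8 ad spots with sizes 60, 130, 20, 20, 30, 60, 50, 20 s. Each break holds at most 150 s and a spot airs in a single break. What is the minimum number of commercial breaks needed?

Total = 130 + 60 + 60 + 50 + 30 + 20 + 20 + 20 = 390 s.
Lower bound: ⌈390/150⌉ = 3 commercial breaks.
A packing using 3 commercial breaks:
  break 1: 130 + 20 = 150
  break 2: 60 + 60 + 30 = 150
  break 3: 50 + 20 + 20 = 90
This matches the lower bound, so 3 is optimal.

3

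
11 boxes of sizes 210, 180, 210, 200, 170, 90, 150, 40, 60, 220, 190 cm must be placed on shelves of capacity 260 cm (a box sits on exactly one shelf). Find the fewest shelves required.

Total = 220 + 210 + 210 + 200 + 190 + 180 + 170 + 150 + 90 + 60 + 40 = 1720 cm.
Lower bound: ⌈1720/260⌉ = 7 shelves.
Also, 8 boxes each exceed 130 cm, and no two of those can share a shelf, so at least 8 shelves are needed.
A packing using 8 shelves:
  shelf 1: 220 + 40 = 260
  shelf 2: 210 = 210
  shelf 3: 210 = 210
  shelf 4: 200 + 60 = 260
  shelf 5: 190 = 190
  shelf 6: 180 = 180
  shelf 7: 170 + 90 = 260
  shelf 8: 150 = 150
This matches the lower bound, so 8 is optimal.

8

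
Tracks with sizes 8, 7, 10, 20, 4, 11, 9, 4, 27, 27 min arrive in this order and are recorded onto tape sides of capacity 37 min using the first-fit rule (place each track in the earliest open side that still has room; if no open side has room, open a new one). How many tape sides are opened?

  8 → side 1 (new)  [load 8/37]
  7 → side 1  [load 15/37]
  10 → side 1  [load 25/37]
  20 → side 2 (new)  [load 20/37]
  4 → side 1  [load 29/37]
  11 → side 2  [load 31/37]
  9 → side 3 (new)  [load 9/37]
  4 → side 1  [load 33/37]
  27 → side 3  [load 36/37]
  27 → side 4 (new)  [load 27/37]
4 tape sides opened.

4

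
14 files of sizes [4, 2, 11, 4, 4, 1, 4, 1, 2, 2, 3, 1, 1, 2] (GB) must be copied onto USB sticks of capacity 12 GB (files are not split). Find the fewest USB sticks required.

4

Total = 11 + 4 + 4 + 4 + 4 + 3 + 2 + 2 + 2 + 2 + 1 + 1 + 1 + 1 = 42 GB.
Lower bound: ⌈42/12⌉ = 4 USB sticks.
A packing using 4 USB sticks:
  USB stick 1: 11 + 1 = 12
  USB stick 2: 4 + 4 + 4 = 12
  USB stick 3: 4 + 3 + 2 + 2 + 1 = 12
  USB stick 4: 2 + 2 + 1 + 1 = 6
This matches the lower bound, so 4 is optimal.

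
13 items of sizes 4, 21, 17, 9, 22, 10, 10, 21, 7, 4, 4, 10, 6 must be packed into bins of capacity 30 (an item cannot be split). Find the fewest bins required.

Total = 22 + 21 + 21 + 17 + 10 + 10 + 10 + 9 + 7 + 6 + 4 + 4 + 4 = 145.
Lower bound: ⌈145/30⌉ = 5 bins.
A packing using 5 bins:
  bin 1: 22 + 7 = 29
  bin 2: 21 + 9 = 30
  bin 3: 21 + 4 + 4 = 29
  bin 4: 17 + 10 = 27
  bin 5: 10 + 10 + 6 + 4 = 30
This matches the lower bound, so 5 is optimal.

5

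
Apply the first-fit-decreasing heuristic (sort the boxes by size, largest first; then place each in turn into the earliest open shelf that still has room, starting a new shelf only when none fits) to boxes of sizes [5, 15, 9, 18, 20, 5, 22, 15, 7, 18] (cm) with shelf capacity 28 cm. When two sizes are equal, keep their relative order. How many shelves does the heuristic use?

6

Sorted descending: 22, 20, 18, 18, 15, 15, 9, 7, 5, 5.
  22 → shelf 1 (new)  [load 22/28]
  20 → shelf 2 (new)  [load 20/28]
  18 → shelf 3 (new)  [load 18/28]
  18 → shelf 4 (new)  [load 18/28]
  15 → shelf 5 (new)  [load 15/28]
  15 → shelf 6 (new)  [load 15/28]
  9 → shelf 3  [load 27/28]
  7 → shelf 2  [load 27/28]
  5 → shelf 1  [load 27/28]
  5 → shelf 4  [load 23/28]
6 shelves opened.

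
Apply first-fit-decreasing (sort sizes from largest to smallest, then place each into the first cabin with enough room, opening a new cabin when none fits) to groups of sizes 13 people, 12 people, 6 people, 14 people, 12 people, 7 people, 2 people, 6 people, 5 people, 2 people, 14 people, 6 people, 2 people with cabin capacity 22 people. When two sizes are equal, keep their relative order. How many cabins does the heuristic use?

Sorted descending: 14, 14, 13, 12, 12, 7, 6, 6, 6, 5, 2, 2, 2.
  14 → cabin 1 (new)  [load 14/22]
  14 → cabin 2 (new)  [load 14/22]
  13 → cabin 3 (new)  [load 13/22]
  12 → cabin 4 (new)  [load 12/22]
  12 → cabin 5 (new)  [load 12/22]
  7 → cabin 1  [load 21/22]
  6 → cabin 2  [load 20/22]
  6 → cabin 3  [load 19/22]
  6 → cabin 4  [load 18/22]
  5 → cabin 5  [load 17/22]
  2 → cabin 2  [load 22/22]
  2 → cabin 3  [load 21/22]
  2 → cabin 4  [load 20/22]
5 cabins opened.

5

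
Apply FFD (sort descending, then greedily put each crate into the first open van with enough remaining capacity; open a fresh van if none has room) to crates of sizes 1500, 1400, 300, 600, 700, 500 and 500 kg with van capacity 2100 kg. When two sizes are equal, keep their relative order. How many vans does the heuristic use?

3

Sorted descending: 1500, 1400, 700, 600, 500, 500, 300.
  1500 → van 1 (new)  [load 1500/2100]
  1400 → van 2 (new)  [load 1400/2100]
  700 → van 2  [load 2100/2100]
  600 → van 1  [load 2100/2100]
  500 → van 3 (new)  [load 500/2100]
  500 → van 3  [load 1000/2100]
  300 → van 3  [load 1300/2100]
3 vans opened.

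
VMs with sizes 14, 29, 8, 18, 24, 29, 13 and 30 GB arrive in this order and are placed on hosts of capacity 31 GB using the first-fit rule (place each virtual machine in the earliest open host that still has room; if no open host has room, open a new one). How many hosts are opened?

  14 → host 1 (new)  [load 14/31]
  29 → host 2 (new)  [load 29/31]
  8 → host 1  [load 22/31]
  18 → host 3 (new)  [load 18/31]
  24 → host 4 (new)  [load 24/31]
  29 → host 5 (new)  [load 29/31]
  13 → host 3  [load 31/31]
  30 → host 6 (new)  [load 30/31]
6 hosts opened.

6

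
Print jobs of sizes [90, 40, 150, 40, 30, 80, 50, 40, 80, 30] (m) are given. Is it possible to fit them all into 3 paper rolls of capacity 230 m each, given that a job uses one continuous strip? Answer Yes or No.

Yes

A valid assignment using 3 paper rolls:
  roll 1: 150 + 80 = 230
  roll 2: 90 + 80 + 50 = 220
  roll 3: 40 + 40 + 40 + 30 + 30 = 180
Every load is within 230 m, so 3 paper rolls suffice.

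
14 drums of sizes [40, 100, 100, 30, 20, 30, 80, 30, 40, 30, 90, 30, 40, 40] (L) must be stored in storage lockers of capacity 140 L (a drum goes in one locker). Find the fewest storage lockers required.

Total = 100 + 100 + 90 + 80 + 40 + 40 + 40 + 40 + 30 + 30 + 30 + 30 + 30 + 20 = 700 L.
Lower bound: ⌈700/140⌉ = 5 storage lockers.
A packing using 5 storage lockers:
  locker 1: 100 + 40 = 140
  locker 2: 100 + 40 = 140
  locker 3: 90 + 30 + 20 = 140
  locker 4: 80 + 30 + 30 = 140
  locker 5: 40 + 40 + 30 + 30 = 140
This matches the lower bound, so 5 is optimal.

5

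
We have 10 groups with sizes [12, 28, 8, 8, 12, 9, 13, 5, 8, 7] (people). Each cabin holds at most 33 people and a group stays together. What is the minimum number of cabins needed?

4

Total = 28 + 13 + 12 + 12 + 9 + 8 + 8 + 8 + 7 + 5 = 110 people.
Lower bound: ⌈110/33⌉ = 4 cabins.
A packing using 4 cabins:
  cabin 1: 28 + 5 = 33
  cabin 2: 13 + 12 + 8 = 33
  cabin 3: 12 + 9 + 8 = 29
  cabin 4: 8 + 7 = 15
This matches the lower bound, so 4 is optimal.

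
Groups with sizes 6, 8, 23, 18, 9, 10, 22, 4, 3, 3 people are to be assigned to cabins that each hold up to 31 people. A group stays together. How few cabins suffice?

Total = 23 + 22 + 18 + 10 + 9 + 8 + 6 + 4 + 3 + 3 = 106 people.
Lower bound: ⌈106/31⌉ = 4 cabins.
A packing using 4 cabins:
  cabin 1: 23 + 8 = 31
  cabin 2: 22 + 9 = 31
  cabin 3: 18 + 10 + 3 = 31
  cabin 4: 6 + 4 + 3 = 13
This matches the lower bound, so 4 is optimal.

4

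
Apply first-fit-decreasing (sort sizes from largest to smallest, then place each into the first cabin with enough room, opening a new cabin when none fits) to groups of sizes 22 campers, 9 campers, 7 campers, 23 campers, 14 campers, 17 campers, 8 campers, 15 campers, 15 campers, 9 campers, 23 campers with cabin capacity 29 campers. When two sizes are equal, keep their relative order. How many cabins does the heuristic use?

Sorted descending: 23, 23, 22, 17, 15, 15, 14, 9, 9, 8, 7.
  23 → cabin 1 (new)  [load 23/29]
  23 → cabin 2 (new)  [load 23/29]
  22 → cabin 3 (new)  [load 22/29]
  17 → cabin 4 (new)  [load 17/29]
  15 → cabin 5 (new)  [load 15/29]
  15 → cabin 6 (new)  [load 15/29]
  14 → cabin 5  [load 29/29]
  9 → cabin 4  [load 26/29]
  9 → cabin 6  [load 24/29]
  8 → cabin 7 (new)  [load 8/29]
  7 → cabin 3  [load 29/29]
7 cabins opened.

7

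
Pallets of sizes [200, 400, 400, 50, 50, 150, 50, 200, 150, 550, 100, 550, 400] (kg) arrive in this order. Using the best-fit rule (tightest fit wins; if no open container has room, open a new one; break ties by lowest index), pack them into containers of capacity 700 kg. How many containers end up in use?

6

  200 → container 1 (new)  [load 200/700]
  400 → container 1  [load 600/700]
  400 → container 2 (new)  [load 400/700]
  50 → container 1  [load 650/700]
  50 → container 1  [load 700/700]
  150 → container 2  [load 550/700]
  50 → container 2  [load 600/700]
  200 → container 3 (new)  [load 200/700]
  150 → container 3  [load 350/700]
  550 → container 4 (new)  [load 550/700]
  100 → container 2  [load 700/700]
  550 → container 5 (new)  [load 550/700]
  400 → container 6 (new)  [load 400/700]
6 containers opened.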